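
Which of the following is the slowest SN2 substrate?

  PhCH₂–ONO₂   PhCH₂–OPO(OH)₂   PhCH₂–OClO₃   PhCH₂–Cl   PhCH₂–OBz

Identical carbon frameworks mean the comparison reduces to leaving-group quality.
The more stable X⁻ (or X) is on its own — i.e. the weaker a base it is — the better a leaving group it makes.
PhCH₂–OClO₃ loses ClO₄⁻: pKₐ(HClO₄) ≈ -10
PhCH₂–Cl loses Cl⁻: pKₐ(HCl) ≈ -7
PhCH₂–ONO₂ loses NO₃⁻: pKₐ(HNO₃) ≈ -1.3
PhCH₂–OPO(OH)₂ loses H₂PO₄⁻: pKₐ(H₃PO₄) ≈ 2.1
PhCH₂–OBz loses PhCOO⁻: pKₐ(C₆H₅COOH) ≈ 4.2

PhCH₂–OBz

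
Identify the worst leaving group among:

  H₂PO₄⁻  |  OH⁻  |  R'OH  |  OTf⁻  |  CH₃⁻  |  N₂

CH₃⁻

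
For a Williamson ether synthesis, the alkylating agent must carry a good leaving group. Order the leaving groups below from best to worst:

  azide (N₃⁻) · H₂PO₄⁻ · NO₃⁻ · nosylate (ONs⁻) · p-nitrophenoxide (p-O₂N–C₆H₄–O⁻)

nosylate (ONs⁻) > NO₃⁻ > H₂PO₄⁻ > azide (N₃⁻) > p-nitrophenoxide (p-O₂N–C₆H₄–O⁻)

Leaving-group ability tracks the stability of the departed species; conjugate-acid pKₐ is the usual yardstick (lower pKₐ → better LG).
nosylate (ONs⁻): pKₐ(p-O₂NC₆H₄SO₃H) ≈ -3.5 — p-nitro group further stabilises the sulfonate
NO₃⁻: pKₐ(HNO₃) ≈ -1.3
H₂PO₄⁻: pKₐ(H₃PO₄) ≈ 2.1 — moderate base; biological leaving group after further activation
azide (N₃⁻): pKₐ(HN₃) ≈ 4.7
p-nitrophenoxide (p-O₂N–C₆H₄–O⁻): pKₐ(p-nitrophenol) ≈ 7.2 — nitro group delocalises the charge; the classic chromogenic LG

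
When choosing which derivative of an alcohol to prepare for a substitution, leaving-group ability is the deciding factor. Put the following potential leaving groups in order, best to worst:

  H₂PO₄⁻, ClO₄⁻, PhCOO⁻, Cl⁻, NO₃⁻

The more stable X⁻ (or X) is on its own — i.e. the weaker a base it is — the better a leaving group it makes.
ClO₄⁻: pKₐ(HClO₄) ≈ -10
Cl⁻: pKₐ(HCl) ≈ -7 — moderately weak base
NO₃⁻: pKₐ(HNO₃) ≈ -1.3 — resonance-delocalised over three oxygens
H₂PO₄⁻: pKₐ(H₃PO₄) ≈ 2.1
PhCOO⁻: pKₐ(C₆H₅COOH) ≈ 4.2

ClO₄⁻ > Cl⁻ > NO₃⁻ > H₂PO₄⁻ > PhCOO⁻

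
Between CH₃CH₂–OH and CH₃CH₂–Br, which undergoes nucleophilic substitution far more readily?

CH₃CH₂–Br

From CH₃CH₂–OH the departing group would be OH⁻ (pKₐ(H₂O) ≈ 15.7). Strong base; essentially never leaves without prior activation.
From CH₃CH₂–Br the leaving group is Br⁻ (pKₐ(HBr) ≈ -9). Weak base; good leaving group.
(In practice CH₃CH₂–Br is made from CH₃CH₂–OH by treatment with PBr₃, replacing the hydroxyl with bromide.)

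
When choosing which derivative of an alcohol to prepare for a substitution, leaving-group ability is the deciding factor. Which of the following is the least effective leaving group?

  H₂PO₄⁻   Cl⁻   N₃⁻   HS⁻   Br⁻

A good leaving group is a weak base: the lower the pKₐ of its conjugate acid, the more readily it departs.
Br⁻: pKₐ(HBr) ≈ -9
Cl⁻: pKₐ(HCl) ≈ -7
H₂PO₄⁻: pKₐ(H₃PO₄) ≈ 2.1
N₃⁻: pKₐ(HN₃) ≈ 4.7
HS⁻: pKₐ(H₂S) ≈ 7

HS⁻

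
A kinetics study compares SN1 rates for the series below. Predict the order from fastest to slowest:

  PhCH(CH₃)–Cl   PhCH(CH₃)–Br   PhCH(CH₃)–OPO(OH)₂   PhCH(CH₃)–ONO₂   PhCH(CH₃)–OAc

Identical carbon frameworks mean the comparison reduces to leaving-group quality.
A good leaving group is a weak base: the lower the pKₐ of its conjugate acid, the more readily it departs.
PhCH(CH₃)–Br loses Br⁻: pKₐ(HBr) ≈ -9
PhCH(CH₃)–Cl loses Cl⁻: pKₐ(HCl) ≈ -7
PhCH(CH₃)–ONO₂ loses NO₃⁻: pKₐ(HNO₃) ≈ -1.3
PhCH(CH₃)–OPO(OH)₂ loses H₂PO₄⁻: pKₐ(H₃PO₄) ≈ 2.1
PhCH(CH₃)–OAc loses AcO⁻: pKₐ(CH₃COOH) ≈ 4.8

PhCH(CH₃)–Br > PhCH(CH₃)–Cl > PhCH(CH₃)–ONO₂ > PhCH(CH₃)–OPO(OH)₂ > PhCH(CH₃)–OAc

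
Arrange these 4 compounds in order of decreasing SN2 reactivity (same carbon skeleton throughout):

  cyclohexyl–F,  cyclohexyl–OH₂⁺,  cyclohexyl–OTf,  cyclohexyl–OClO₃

cyclohexyl–OTf > cyclohexyl–OClO₃ > cyclohexyl–OH₂⁺ > cyclohexyl–F

Identical carbon frameworks mean the comparison reduces to leaving-group quality.
Leaving-group ability tracks the stability of the departed species; conjugate-acid pKₐ is the usual yardstick (lower pKₐ → better LG).
cyclohexyl–OTf loses OTf⁻: pKₐ(CF₃SO₃H (triflic acid)) ≈ -14
cyclohexyl–OClO₃ loses ClO₄⁻: pKₐ(HClO₄) ≈ -10
cyclohexyl–OH₂⁺ loses H₂O: pKₐ(H₃O⁺) ≈ -1.7
cyclohexyl–F loses F⁻: pKₐ(HF) ≈ 3.2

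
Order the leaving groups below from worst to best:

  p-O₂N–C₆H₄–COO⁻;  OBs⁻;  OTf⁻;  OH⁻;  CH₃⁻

CH₃⁻ < OH⁻ < p-O₂N–C₆H₄–COO⁻ < OBs⁻ < OTf⁻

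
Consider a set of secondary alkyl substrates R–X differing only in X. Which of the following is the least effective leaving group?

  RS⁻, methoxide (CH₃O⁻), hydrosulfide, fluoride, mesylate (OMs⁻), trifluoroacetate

methoxide (CH₃O⁻)

A good leaving group is a weak base: the lower the pKₐ of its conjugate acid, the more readily it departs.
mesylate (OMs⁻): pKₐ(CH₃SO₃H (MsOH)) ≈ -1.9
trifluoroacetate: pKₐ(CF₃COOH) ≈ 0.2
fluoride: pKₐ(HF) ≈ 3.2
hydrosulfide: pKₐ(H₂S) ≈ 7
RS⁻: pKₐ(RSH (a thiol)) ≈ 10.5
methoxide (CH₃O⁻): pKₐ(CH₃OH) ≈ 15.5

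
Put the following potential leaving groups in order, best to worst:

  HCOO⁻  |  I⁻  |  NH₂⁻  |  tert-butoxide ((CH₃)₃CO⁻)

I⁻: pKₐ(HI) ≈ -10 — large, highly polarisable; very weak base
HCOO⁻: pKₐ(HCOOH) ≈ 3.8
tert-butoxide ((CH₃)₃CO⁻): pKₐ(t-BuOH) ≈ 18
NH₂⁻: pKₐ(NH₃) ≈ 38 — extremely strong base; never a leaving group

I⁻ > HCOO⁻ > tert-butoxide ((CH₃)₃CO⁻) > NH₂⁻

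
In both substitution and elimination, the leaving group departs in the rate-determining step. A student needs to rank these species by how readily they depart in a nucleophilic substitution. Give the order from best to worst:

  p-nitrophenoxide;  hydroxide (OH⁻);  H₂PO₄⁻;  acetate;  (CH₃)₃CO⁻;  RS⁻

H₂PO₄⁻ > acetate > p-nitrophenoxide > RS⁻ > hydroxide (OH⁻) > (CH₃)₃CO⁻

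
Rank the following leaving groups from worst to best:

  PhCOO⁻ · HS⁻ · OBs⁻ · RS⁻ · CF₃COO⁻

RS⁻ < HS⁻ < PhCOO⁻ < CF₃COO⁻ < OBs⁻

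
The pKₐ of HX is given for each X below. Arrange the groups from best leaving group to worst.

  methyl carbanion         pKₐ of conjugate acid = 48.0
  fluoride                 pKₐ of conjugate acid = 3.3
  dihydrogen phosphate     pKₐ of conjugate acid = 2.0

dihydrogen phosphate > fluoride > methyl carbanion

Lower conjugate-acid pKₐ ⇒ weaker base ⇒ better leaving group.
Sorting by the given values: dihydrogen phosphate (2.0), fluoride (3.3), methyl carbanion (48.0).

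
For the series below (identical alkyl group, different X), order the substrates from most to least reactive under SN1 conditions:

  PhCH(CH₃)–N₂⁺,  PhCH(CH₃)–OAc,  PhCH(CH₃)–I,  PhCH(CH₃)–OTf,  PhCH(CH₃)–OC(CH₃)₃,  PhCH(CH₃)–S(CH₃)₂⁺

PhCH(CH₃)–N₂⁺ > PhCH(CH₃)–OTf > PhCH(CH₃)–I > PhCH(CH₃)–S(CH₃)₂⁺ > PhCH(CH₃)–OAc > PhCH(CH₃)–OC(CH₃)₃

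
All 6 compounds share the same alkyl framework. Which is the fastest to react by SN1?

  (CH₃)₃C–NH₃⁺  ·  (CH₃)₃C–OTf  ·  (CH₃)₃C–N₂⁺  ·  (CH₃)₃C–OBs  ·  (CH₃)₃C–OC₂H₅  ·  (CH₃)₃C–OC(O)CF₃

Same R in every case — rank the leaving groups.
A good leaving group is a weak base: the lower the pKₐ of its conjugate acid, the more readily it departs.
(CH₃)₃C–N₂⁺ loses N₂: no meaningful conjugate acid; N₂ departs as an exceptionally stable neutral molecule
(CH₃)₃C–OTf loses OTf⁻: pKₐ(CF₃SO₃H (triflic acid)) ≈ -14
(CH₃)₃C–OBs loses OBs⁻: pKₐ(p-BrC₆H₄SO₃H) ≈ -2.8
(CH₃)₃C–OC(O)CF₃ loses CF₃COO⁻: pKₐ(CF₃COOH) ≈ 0.2
(CH₃)₃C–NH₃⁺ loses NH₃: pKₐ(NH₄⁺) ≈ 9.2
(CH₃)₃C–OC₂H₅ loses CH₃CH₂O⁻: pKₐ(CH₃CH₂OH) ≈ 16

(CH₃)₃C–N₂⁺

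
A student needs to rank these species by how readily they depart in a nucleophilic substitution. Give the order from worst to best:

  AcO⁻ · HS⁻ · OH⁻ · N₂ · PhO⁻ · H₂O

OH⁻ < PhO⁻ < HS⁻ < AcO⁻ < H₂O < N₂

Leaving-group ability tracks the stability of the departed species; conjugate-acid pKₐ is the usual yardstick (lower pKₐ → better LG).
N₂: no meaningful conjugate acid; N₂ departs as an exceptionally stable neutral molecule
H₂O: pKₐ(H₃O⁺) ≈ -1.7
AcO⁻: pKₐ(CH₃COOH) ≈ 4.8
HS⁻: pKₐ(H₂S) ≈ 7
PhO⁻: pKₐ(C₆H₅OH (phenol)) ≈ 10
OH⁻: pKₐ(H₂O) ≈ 15.7
The question asks for worst first, so the sequence is read in increasing leaving-group ability.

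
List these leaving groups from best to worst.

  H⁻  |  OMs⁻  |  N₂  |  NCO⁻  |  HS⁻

N₂ > OMs⁻ > NCO⁻ > HS⁻ > H⁻

The more stable X⁻ (or X) is on its own — i.e. the weaker a base it is — the better a leaving group it makes.
N₂: no meaningful conjugate acid; N₂ departs as an exceptionally stable neutral molecule
OMs⁻: pKₐ(CH₃SO₃H (MsOH)) ≈ -1.9
NCO⁻: pKₐ(HOCN) ≈ 3.5 — resonance between N and O
HS⁻: pKₐ(H₂S) ≈ 7 — larger and more polarisable than the oxygen analogue
H⁻: pKₐ(H₂) ≈ 36 — extremely strong base; leaves only in special hydride-transfer contexts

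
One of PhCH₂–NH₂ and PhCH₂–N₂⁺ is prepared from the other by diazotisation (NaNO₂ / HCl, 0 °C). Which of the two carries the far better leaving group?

PhCH₂–N₂⁺

From PhCH₂–NH₂ the departing group would be NH₂⁻ (pKₐ(NH₃) ≈ 38). Extremely strong base; never a leaving group.
From PhCH₂–N₂⁺ the leaving group is N₂ (no meaningful conjugate acid; N₂ departs as an exceptionally stable neutral molecule).
Diazotisation (NaNO₂ / HCl, 0 °C) works by generating a diazonium salt that expels N₂, making PhCH₂–N₂⁺ enormously more reactive.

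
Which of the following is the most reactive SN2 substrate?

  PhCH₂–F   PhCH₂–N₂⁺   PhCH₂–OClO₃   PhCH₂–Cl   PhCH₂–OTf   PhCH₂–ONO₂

PhCH₂–N₂⁺

Same R in every case — rank the leaving groups.
Leaving-group ability tracks the stability of the departed species; conjugate-acid pKₐ is the usual yardstick (lower pKₐ → better LG).
PhCH₂–N₂⁺ loses N₂: no meaningful conjugate acid; N₂ departs as an exceptionally stable neutral molecule
PhCH₂–OTf loses OTf⁻: pKₐ(CF₃SO₃H (triflic acid)) ≈ -14
PhCH₂–OClO₃ loses ClO₄⁻: pKₐ(HClO₄) ≈ -10
PhCH₂–Cl loses Cl⁻: pKₐ(HCl) ≈ -7
PhCH₂–ONO₂ loses NO₃⁻: pKₐ(HNO₃) ≈ -1.3
PhCH₂–F loses F⁻: pKₐ(HF) ≈ 3.2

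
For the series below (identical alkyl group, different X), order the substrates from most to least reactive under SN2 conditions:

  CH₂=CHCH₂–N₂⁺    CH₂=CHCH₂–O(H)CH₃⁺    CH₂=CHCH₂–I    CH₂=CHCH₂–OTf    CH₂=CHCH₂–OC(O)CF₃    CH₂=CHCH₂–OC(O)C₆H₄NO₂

CH₂=CHCH₂–N₂⁺ > CH₂=CHCH₂–OTf > CH₂=CHCH₂–I > CH₂=CHCH₂–O(H)CH₃⁺ > CH₂=CHCH₂–OC(O)CF₃ > CH₂=CHCH₂–OC(O)C₆H₄NO₂

Identical carbon frameworks mean the comparison reduces to leaving-group quality.
Rank by basicity of the departing species: weakest base leaves most easily.
CH₂=CHCH₂–N₂⁺ loses N₂: no meaningful conjugate acid; N₂ departs as an exceptionally stable neutral molecule
CH₂=CHCH₂–OTf loses OTf⁻: pKₐ(CF₃SO₃H (triflic acid)) ≈ -14
CH₂=CHCH₂–I loses I⁻: pKₐ(HI) ≈ -10
CH₂=CHCH₂–O(H)CH₃⁺ loses R'OH: pKₐ(R'OH₂⁺) ≈ -2.4
CH₂=CHCH₂–OC(O)CF₃ loses CF₃COO⁻: pKₐ(CF₃COOH) ≈ 0.2
CH₂=CHCH₂–OC(O)C₆H₄NO₂ loses p-O₂N–C₆H₄–COO⁻: pKₐ(p-nitrobenzoic acid) ≈ 3.4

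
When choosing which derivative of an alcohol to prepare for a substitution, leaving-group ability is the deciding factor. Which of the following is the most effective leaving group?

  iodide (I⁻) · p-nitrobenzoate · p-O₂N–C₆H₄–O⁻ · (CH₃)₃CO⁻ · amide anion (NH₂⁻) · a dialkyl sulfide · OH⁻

iodide (I⁻)

Leaving-group ability tracks the stability of the departed species; conjugate-acid pKₐ is the usual yardstick (lower pKₐ → better LG).
iodide (I⁻): pKₐ(HI) ≈ -10
a dialkyl sulfide: pKₐ(R'₂SH⁺) ≈ -7
p-nitrobenzoate: pKₐ(p-nitrobenzoic acid) ≈ 3.4
p-O₂N–C₆H₄–O⁻: pKₐ(p-nitrophenol) ≈ 7.2
OH⁻: pKₐ(H₂O) ≈ 15.7
(CH₃)₃CO⁻: pKₐ(t-BuOH) ≈ 18
amide anion (NH₂⁻): pKₐ(NH₃) ≈ 38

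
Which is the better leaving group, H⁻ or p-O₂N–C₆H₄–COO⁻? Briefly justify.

p-O₂N–C₆H₄–COO⁻ is the better leaving group.
pKₐ(p-nitrobenzoic acid) ≈ 3.4 versus pKₐ(H₂) ≈ 36: p-O₂N–C₆H₄–COO⁻ is the much weaker base.
Electron-withdrawing nitro group stabilises the carboxylate.

p-O₂N–C₆H₄–COO⁻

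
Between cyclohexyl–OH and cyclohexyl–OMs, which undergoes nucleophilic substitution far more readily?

From cyclohexyl–OH the departing group would be OH⁻ (pKₐ(H₂O) ≈ 15.7). Strong base; essentially never leaves without prior activation.
From cyclohexyl–OMs the leaving group is OMs⁻ (pKₐ(CH₃SO₃H (MsOH)) ≈ -1.9). Resonance-delocalised alkanesulfonate.
(In practice cyclohexyl–OMs is made from cyclohexyl–OH by treatment with MsCl / Et₃N, converting the hydroxyl into a mesylate.)

cyclohexyl–OMs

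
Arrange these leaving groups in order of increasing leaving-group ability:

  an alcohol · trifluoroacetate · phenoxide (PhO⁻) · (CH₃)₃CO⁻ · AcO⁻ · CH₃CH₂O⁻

(CH₃)₃CO⁻ < CH₃CH₂O⁻ < phenoxide (PhO⁻) < AcO⁻ < trifluoroacetate < an alcohol

A good leaving group is a weak base: the lower the pKₐ of its conjugate acid, the more readily it departs.
an alcohol: pKₐ(R'OH₂⁺) ≈ -2.4
trifluoroacetate: pKₐ(CF₃COOH) ≈ 0.2 — strongly electron-withdrawing CF₃ stabilises the carboxylate
AcO⁻: pKₐ(CH₃COOH) ≈ 4.8 — resonance-stabilised but still a weak base
phenoxide (PhO⁻): pKₐ(C₆H₅OH (phenol)) ≈ 10
CH₃CH₂O⁻: pKₐ(CH₃CH₂OH) ≈ 16 — strong base; alkoxides do not leave unassisted
(CH₃)₃CO⁻: pKₐ(t-BuOH) ≈ 18 — bulky, strongly basic alkoxide
Listed from poorest to best leaving group as asked.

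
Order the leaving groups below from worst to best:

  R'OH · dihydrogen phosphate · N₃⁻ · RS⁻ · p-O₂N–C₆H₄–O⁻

RS⁻ < p-O₂N–C₆H₄–O⁻ < N₃⁻ < dihydrogen phosphate < R'OH

R'OH: pKₐ(R'OH₂⁺) ≈ -2.4
dihydrogen phosphate: pKₐ(H₃PO₄) ≈ 2.1
N₃⁻: pKₐ(HN₃) ≈ 4.7 — linear, resonance-stabilised
p-O₂N–C₆H₄–O⁻: pKₐ(p-nitrophenol) ≈ 7.2 — nitro group delocalises the charge; the classic chromogenic LG
RS⁻: pKₐ(RSH (a thiol)) ≈ 10.5
The question asks for worst first, so the sequence is read in increasing leaving-group ability.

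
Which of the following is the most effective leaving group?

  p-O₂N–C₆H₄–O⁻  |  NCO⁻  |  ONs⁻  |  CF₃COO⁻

A good leaving group is a weak base: the lower the pKₐ of its conjugate acid, the more readily it departs.
ONs⁻: pKₐ(p-O₂NC₆H₄SO₃H) ≈ -3.5
CF₃COO⁻: pKₐ(CF₃COOH) ≈ 0.2
NCO⁻: pKₐ(HOCN) ≈ 3.5
p-O₂N–C₆H₄–O⁻: pKₐ(p-nitrophenol) ≈ 7.2

ONs⁻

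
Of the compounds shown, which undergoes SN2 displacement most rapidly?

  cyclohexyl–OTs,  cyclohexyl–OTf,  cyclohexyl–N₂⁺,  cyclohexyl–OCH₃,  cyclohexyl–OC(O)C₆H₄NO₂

cyclohexyl–N₂⁺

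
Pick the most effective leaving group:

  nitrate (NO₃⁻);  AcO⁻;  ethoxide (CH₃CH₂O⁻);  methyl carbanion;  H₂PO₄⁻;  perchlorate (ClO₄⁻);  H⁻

perchlorate (ClO₄⁻)

A good leaving group is a weak base: the lower the pKₐ of its conjugate acid, the more readily it departs.
perchlorate (ClO₄⁻): pKₐ(HClO₄) ≈ -10
nitrate (NO₃⁻): pKₐ(HNO₃) ≈ -1.3
H₂PO₄⁻: pKₐ(H₃PO₄) ≈ 2.1
AcO⁻: pKₐ(CH₃COOH) ≈ 4.8
ethoxide (CH₃CH₂O⁻): pKₐ(CH₃CH₂OH) ≈ 16
H⁻: pKₐ(H₂) ≈ 36
methyl carbanion: pKₐ(CH₄) ≈ 48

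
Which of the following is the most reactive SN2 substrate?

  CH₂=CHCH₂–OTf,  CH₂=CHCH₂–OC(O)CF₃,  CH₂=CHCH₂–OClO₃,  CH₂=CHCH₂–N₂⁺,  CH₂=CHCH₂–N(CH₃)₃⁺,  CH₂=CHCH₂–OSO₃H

CH₂=CHCH₂–N₂⁺

Same R in every case — rank the leaving groups.
A good leaving group is a weak base: the lower the pKₐ of its conjugate acid, the more readily it departs.
CH₂=CHCH₂–N₂⁺ loses N₂: no meaningful conjugate acid; N₂ departs as an exceptionally stable neutral molecule
CH₂=CHCH₂–OTf loses OTf⁻: pKₐ(CF₃SO₃H (triflic acid)) ≈ -14
CH₂=CHCH₂–OClO₃ loses ClO₄⁻: pKₐ(HClO₄) ≈ -10
CH₂=CHCH₂–OSO₃H loses HSO₄⁻: pKₐ(H₂SO₄) ≈ -3
CH₂=CHCH₂–OC(O)CF₃ loses CF₃COO⁻: pKₐ(CF₃COOH) ≈ 0.2
CH₂=CHCH₂–N(CH₃)₃⁺ loses NR'₃: pKₐ(R'₃NH⁺) ≈ 10.7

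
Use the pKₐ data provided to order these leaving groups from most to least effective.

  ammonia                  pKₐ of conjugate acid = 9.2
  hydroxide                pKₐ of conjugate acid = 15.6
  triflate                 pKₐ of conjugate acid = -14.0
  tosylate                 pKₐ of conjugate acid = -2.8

triflate > tosylate > ammonia > hydroxide

Lower conjugate-acid pKₐ ⇒ weaker base ⇒ better leaving group.
Sorting by the given values: triflate (-14.0), tosylate (-2.8), ammonia (9.2), hydroxide (15.6).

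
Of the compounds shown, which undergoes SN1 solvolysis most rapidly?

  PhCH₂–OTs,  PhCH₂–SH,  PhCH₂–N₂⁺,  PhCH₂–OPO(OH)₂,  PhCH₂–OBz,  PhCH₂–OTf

PhCH₂–N₂⁺

With the same alkyl group throughout, only the leaving group differentiates the rates.
The more stable X⁻ (or X) is on its own — i.e. the weaker a base it is — the better a leaving group it makes.
PhCH₂–N₂⁺ loses N₂: no meaningful conjugate acid; N₂ departs as an exceptionally stable neutral molecule
PhCH₂–OTf loses OTf⁻: pKₐ(CF₃SO₃H (triflic acid)) ≈ -14
PhCH₂–OTs loses OTs⁻: pKₐ(p-CH₃C₆H₄SO₃H (TsOH)) ≈ -2.8
PhCH₂–OPO(OH)₂ loses H₂PO₄⁻: pKₐ(H₃PO₄) ≈ 2.1
PhCH₂–OBz loses PhCOO⁻: pKₐ(C₆H₅COOH) ≈ 4.2
PhCH₂–SH loses HS⁻: pKₐ(H₂S) ≈ 7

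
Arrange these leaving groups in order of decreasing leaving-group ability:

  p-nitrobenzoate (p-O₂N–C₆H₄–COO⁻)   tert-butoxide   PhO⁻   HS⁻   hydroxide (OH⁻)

p-nitrobenzoate (p-O₂N–C₆H₄–COO⁻) > HS⁻ > PhO⁻ > hydroxide (OH⁻) > tert-butoxide

Rank by basicity of the departing species: weakest base leaves most easily.
p-nitrobenzoate (p-O₂N–C₆H₄–COO⁻): pKₐ(p-nitrobenzoic acid) ≈ 3.4
HS⁻: pKₐ(H₂S) ≈ 7
PhO⁻: pKₐ(C₆H₅OH (phenol)) ≈ 10
hydroxide (OH⁻): pKₐ(H₂O) ≈ 15.7
tert-butoxide: pKₐ(t-BuOH) ≈ 18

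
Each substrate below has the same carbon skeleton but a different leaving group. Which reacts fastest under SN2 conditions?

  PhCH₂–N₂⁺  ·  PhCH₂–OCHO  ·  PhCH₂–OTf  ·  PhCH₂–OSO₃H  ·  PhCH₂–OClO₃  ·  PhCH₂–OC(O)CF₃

The skeletons are identical, so relative rate is governed entirely by leaving-group ability.
The more stable X⁻ (or X) is on its own — i.e. the weaker a base it is — the better a leaving group it makes.
PhCH₂–N₂⁺ loses N₂: no meaningful conjugate acid; N₂ departs as an exceptionally stable neutral molecule
PhCH₂–OTf loses OTf⁻: pKₐ(CF₃SO₃H (triflic acid)) ≈ -14
PhCH₂–OClO₃ loses ClO₄⁻: pKₐ(HClO₄) ≈ -10
PhCH₂–OSO₃H loses HSO₄⁻: pKₐ(H₂SO₄) ≈ -3
PhCH₂–OC(O)CF₃ loses CF₃COO⁻: pKₐ(CF₃COOH) ≈ 0.2
PhCH₂–OCHO loses HCOO⁻: pKₐ(HCOOH) ≈ 3.8

PhCH₂–N₂⁺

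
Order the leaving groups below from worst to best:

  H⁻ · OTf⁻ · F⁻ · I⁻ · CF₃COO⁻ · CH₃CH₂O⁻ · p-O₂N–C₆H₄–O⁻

H⁻ < CH₃CH₂O⁻ < p-O₂N–C₆H₄–O⁻ < F⁻ < CF₃COO⁻ < I⁻ < OTf⁻

A good leaving group is a weak base: the lower the pKₐ of its conjugate acid, the more readily it departs.
OTf⁻: pKₐ(CF₃SO₃H (triflic acid)) ≈ -14
I⁻: pKₐ(HI) ≈ -10
CF₃COO⁻: pKₐ(CF₃COOH) ≈ 0.2
F⁻: pKₐ(HF) ≈ 3.2
p-O₂N–C₆H₄–O⁻: pKₐ(p-nitrophenol) ≈ 7.2
CH₃CH₂O⁻: pKₐ(CH₃CH₂OH) ≈ 16
H⁻: pKₐ(H₂) ≈ 36
Listed from poorest to best leaving group as asked.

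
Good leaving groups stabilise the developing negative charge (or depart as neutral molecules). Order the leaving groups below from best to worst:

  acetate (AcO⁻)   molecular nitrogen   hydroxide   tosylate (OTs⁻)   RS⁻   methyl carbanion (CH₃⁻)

molecular nitrogen > tosylate (OTs⁻) > acetate (AcO⁻) > RS⁻ > hydroxide > methyl carbanion (CH₃⁻)

Rank by basicity of the departing species: weakest base leaves most easily.
molecular nitrogen: no meaningful conjugate acid; N₂ departs as an exceptionally stable neutral molecule
tosylate (OTs⁻): pKₐ(p-CH₃C₆H₄SO₃H (TsOH)) ≈ -2.8
acetate (AcO⁻): pKₐ(CH₃COOH) ≈ 4.8
RS⁻: pKₐ(RSH (a thiol)) ≈ 10.5
hydroxide: pKₐ(H₂O) ≈ 15.7
methyl carbanion (CH₃⁻): pKₐ(CH₄) ≈ 48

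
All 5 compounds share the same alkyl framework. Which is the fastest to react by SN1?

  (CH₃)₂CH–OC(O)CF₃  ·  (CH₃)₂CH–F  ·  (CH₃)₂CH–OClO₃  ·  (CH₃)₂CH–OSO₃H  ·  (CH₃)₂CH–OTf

(CH₃)₂CH–OTf

The skeletons are identical, so relative rate is governed entirely by leaving-group ability.
Rank by basicity of the departing species: weakest base leaves most easily.
(CH₃)₂CH–OTf loses OTf⁻: pKₐ(CF₃SO₃H (triflic acid)) ≈ -14
(CH₃)₂CH–OClO₃ loses ClO₄⁻: pKₐ(HClO₄) ≈ -10
(CH₃)₂CH–OSO₃H loses HSO₄⁻: pKₐ(H₂SO₄) ≈ -3
(CH₃)₂CH–OC(O)CF₃ loses CF₃COO⁻: pKₐ(CF₃COOH) ≈ 0.2
(CH₃)₂CH–F loses F⁻: pKₐ(HF) ≈ 3.2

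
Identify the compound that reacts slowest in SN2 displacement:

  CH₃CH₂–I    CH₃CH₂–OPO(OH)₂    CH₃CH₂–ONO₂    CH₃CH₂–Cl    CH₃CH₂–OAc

CH₃CH₂–OAc

With the same alkyl group throughout, only the leaving group differentiates the rates.
The more stable X⁻ (or X) is on its own — i.e. the weaker a base it is — the better a leaving group it makes.
CH₃CH₂–I loses I⁻: pKₐ(HI) ≈ -10
CH₃CH₂–Cl loses Cl⁻: pKₐ(HCl) ≈ -7
CH₃CH₂–ONO₂ loses NO₃⁻: pKₐ(HNO₃) ≈ -1.3
CH₃CH₂–OPO(OH)₂ loses H₂PO₄⁻: pKₐ(H₃PO₄) ≈ 2.1
CH₃CH₂–OAc loses AcO⁻: pKₐ(CH₃COOH) ≈ 4.8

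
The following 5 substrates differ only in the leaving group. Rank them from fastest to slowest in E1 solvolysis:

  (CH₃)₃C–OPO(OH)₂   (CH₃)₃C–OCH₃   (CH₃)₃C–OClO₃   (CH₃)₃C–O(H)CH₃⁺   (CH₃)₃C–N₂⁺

Same R in every case — rank the leaving groups.
Leaving-group ability tracks the stability of the departed species; conjugate-acid pKₐ is the usual yardstick (lower pKₐ → better LG).
(CH₃)₃C–N₂⁺ loses N₂: no meaningful conjugate acid; N₂ departs as an exceptionally stable neutral molecule
(CH₃)₃C–OClO₃ loses ClO₄⁻: pKₐ(HClO₄) ≈ -10
(CH₃)₃C–O(H)CH₃⁺ loses R'OH: pKₐ(R'OH₂⁺) ≈ -2.4
(CH₃)₃C–OPO(OH)₂ loses H₂PO₄⁻: pKₐ(H₃PO₄) ≈ 2.1
(CH₃)₃C–OCH₃ loses CH₃O⁻: pKₐ(CH₃OH) ≈ 15.5

(CH₃)₃C–N₂⁺ > (CH₃)₃C–OClO₃ > (CH₃)₃C–O(H)CH₃⁺ > (CH₃)₃C–OPO(OH)₂ > (CH₃)₃C–OCH₃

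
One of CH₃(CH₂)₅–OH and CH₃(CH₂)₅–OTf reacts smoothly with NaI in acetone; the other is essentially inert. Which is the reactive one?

From CH₃(CH₂)₅–OH the departing group would be OH⁻ (pKₐ(H₂O) ≈ 15.7). Strong base; essentially never leaves without prior activation.
From CH₃(CH₂)₅–OTf the leaving group is OTf⁻ (pKₐ(CF₃SO₃H (triflic acid)) ≈ -14). Charge spread over three oxygens and a CF₃ group; the premier leaving group in synthesis.
(In practice CH₃(CH₂)₅–OTf is made from CH₃(CH₂)₅–OH by treatment with Tf₂O / 2,6-lutidine, converting the hydroxyl into a triflate.)

CH₃(CH₂)₅–OTf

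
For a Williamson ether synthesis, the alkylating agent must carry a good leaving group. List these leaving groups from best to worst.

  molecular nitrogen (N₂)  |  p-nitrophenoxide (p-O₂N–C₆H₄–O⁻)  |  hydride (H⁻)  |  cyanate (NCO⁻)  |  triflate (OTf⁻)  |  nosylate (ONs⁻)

Rank by basicity of the departing species: weakest base leaves most easily.
molecular nitrogen (N₂): no meaningful conjugate acid; N₂ departs as an exceptionally stable neutral molecule
triflate (OTf⁻): pKₐ(CF₃SO₃H (triflic acid)) ≈ -14 — charge spread over three oxygens and a CF₃ group; the premier leaving group in synthesis
nosylate (ONs⁻): pKₐ(p-O₂NC₆H₄SO₃H) ≈ -3.5 — p-nitro group further stabilises the sulfonate
cyanate (NCO⁻): pKₐ(HOCN) ≈ 3.5 — resonance between N and O
p-nitrophenoxide (p-O₂N–C₆H₄–O⁻): pKₐ(p-nitrophenol) ≈ 7.2 — nitro group delocalises the charge; the classic chromogenic LG
hydride (H⁻): pKₐ(H₂) ≈ 36 — extremely strong base; leaves only in special hydride-transfer contexts

molecular nitrogen (N₂) > triflate (OTf⁻) > nosylate (ONs⁻) > cyanate (NCO⁻) > p-nitrophenoxide (p-O₂N–C₆H₄–O⁻) > hydride (H⁻)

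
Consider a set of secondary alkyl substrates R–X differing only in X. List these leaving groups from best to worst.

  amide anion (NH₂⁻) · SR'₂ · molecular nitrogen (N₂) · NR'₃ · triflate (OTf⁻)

A good leaving group is a weak base: the lower the pKₐ of its conjugate acid, the more readily it departs.
molecular nitrogen (N₂): no meaningful conjugate acid; N₂ departs as an exceptionally stable neutral molecule
triflate (OTf⁻): pKₐ(CF₃SO₃H (triflic acid)) ≈ -14
SR'₂: pKₐ(R'₂SH⁺) ≈ -7
NR'₃: pKₐ(R'₃NH⁺) ≈ 10.7
amide anion (NH₂⁻): pKₐ(NH₃) ≈ 38

molecular nitrogen (N₂) > triflate (OTf⁻) > SR'₂ > NR'₃ > amide anion (NH₂⁻)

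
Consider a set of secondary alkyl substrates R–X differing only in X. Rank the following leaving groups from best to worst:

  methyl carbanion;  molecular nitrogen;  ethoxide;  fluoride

molecular nitrogen: no meaningful conjugate acid; N₂ departs as an exceptionally stable neutral molecule
fluoride: pKₐ(HF) ≈ 3.2 — small and strongly basic; the poor halide leaving group
ethoxide: pKₐ(CH₃CH₂OH) ≈ 16
methyl carbanion: pKₐ(CH₄) ≈ 48

molecular nitrogen > fluoride > ethoxide > methyl carbanion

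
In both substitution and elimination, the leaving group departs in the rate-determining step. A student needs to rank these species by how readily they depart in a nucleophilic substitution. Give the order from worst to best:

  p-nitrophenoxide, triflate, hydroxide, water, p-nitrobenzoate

hydroxide < p-nitrophenoxide < p-nitrobenzoate < water < triflate

Leaving-group ability tracks the stability of the departed species; conjugate-acid pKₐ is the usual yardstick (lower pKₐ → better LG).
triflate: pKₐ(CF₃SO₃H (triflic acid)) ≈ -14
water: pKₐ(H₃O⁺) ≈ -1.7
p-nitrobenzoate: pKₐ(p-nitrobenzoic acid) ≈ 3.4
p-nitrophenoxide: pKₐ(p-nitrophenol) ≈ 7.2
hydroxide: pKₐ(H₂O) ≈ 15.7
The question asks for worst first, so the sequence is read in increasing leaving-group ability.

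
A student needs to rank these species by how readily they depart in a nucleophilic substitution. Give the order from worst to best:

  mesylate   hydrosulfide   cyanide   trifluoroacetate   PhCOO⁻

Leaving-group ability tracks the stability of the departed species; conjugate-acid pKₐ is the usual yardstick (lower pKₐ → better LG).
mesylate: pKₐ(CH₃SO₃H (MsOH)) ≈ -1.9
trifluoroacetate: pKₐ(CF₃COOH) ≈ 0.2 — strongly electron-withdrawing CF₃ stabilises the carboxylate
PhCOO⁻: pKₐ(C₆H₅COOH) ≈ 4.2
hydrosulfide: pKₐ(H₂S) ≈ 7
cyanide: pKₐ(HCN) ≈ 9.2 — sp carbon stabilises the charge somewhat, but still a poor LG
Listed from poorest to best leaving group as asked.

cyanide < hydrosulfide < PhCOO⁻ < trifluoroacetate < mesylate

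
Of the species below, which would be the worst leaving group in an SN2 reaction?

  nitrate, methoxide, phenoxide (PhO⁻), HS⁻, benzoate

methoxide

A good leaving group is a weak base: the lower the pKₐ of its conjugate acid, the more readily it departs.
nitrate: pKₐ(HNO₃) ≈ -1.3
benzoate: pKₐ(C₆H₅COOH) ≈ 4.2
HS⁻: pKₐ(H₂S) ≈ 7
phenoxide (PhO⁻): pKₐ(C₆H₅OH (phenol)) ≈ 10
methoxide: pKₐ(CH₃OH) ≈ 15.5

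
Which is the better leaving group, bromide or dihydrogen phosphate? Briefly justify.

bromide

bromide is the better leaving group.
pKₐ(HBr) ≈ -9 versus pKₐ(H₃PO₄) ≈ 2.1: bromide is the much weaker base.
Weak base; good leaving group.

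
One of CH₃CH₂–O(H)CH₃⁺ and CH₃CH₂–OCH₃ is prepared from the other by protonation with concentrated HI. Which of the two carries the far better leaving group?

From CH₃CH₂–OCH₃ the departing group would be CH₃O⁻ (pKₐ(CH₃OH) ≈ 15.5). Strong base; alkoxides do not leave unassisted.
From CH₃CH₂–O(H)CH₃⁺ the leaving group is R'OH (pKₐ(R'OH₂⁺) ≈ -2.4). Neutral; leaves from a protonated ether (an oxonium ion, R–O(H)R'⁺).
Protonation with concentrated HI works by allowing neutral methanol, rather than methoxide, to depart, making CH₃CH₂–O(H)CH₃⁺ enormously more reactive.

CH₃CH₂–O(H)CH₃⁺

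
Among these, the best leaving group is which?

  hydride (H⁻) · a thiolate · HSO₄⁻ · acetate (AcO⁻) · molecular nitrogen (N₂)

molecular nitrogen (N₂)

molecular nitrogen (N₂): no meaningful conjugate acid; N₂ departs as an exceptionally stable neutral molecule
HSO₄⁻: pKₐ(H₂SO₄) ≈ -3
acetate (AcO⁻): pKₐ(CH₃COOH) ≈ 4.8
a thiolate: pKₐ(RSH (a thiol)) ≈ 10.5
hydride (H⁻): pKₐ(H₂) ≈ 36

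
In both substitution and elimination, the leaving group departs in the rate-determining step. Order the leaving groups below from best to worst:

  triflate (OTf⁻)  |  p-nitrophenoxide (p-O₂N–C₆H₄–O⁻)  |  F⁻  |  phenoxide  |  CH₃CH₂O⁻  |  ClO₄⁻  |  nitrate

triflate (OTf⁻) > ClO₄⁻ > nitrate > F⁻ > p-nitrophenoxide (p-O₂N–C₆H₄–O⁻) > phenoxide > CH₃CH₂O⁻

Leaving-group ability tracks the stability of the departed species; conjugate-acid pKₐ is the usual yardstick (lower pKₐ → better LG).
triflate (OTf⁻): pKₐ(CF₃SO₃H (triflic acid)) ≈ -14
ClO₄⁻: pKₐ(HClO₄) ≈ -10
nitrate: pKₐ(HNO₃) ≈ -1.3
F⁻: pKₐ(HF) ≈ 3.2
p-nitrophenoxide (p-O₂N–C₆H₄–O⁻): pKₐ(p-nitrophenol) ≈ 7.2
phenoxide: pKₐ(C₆H₅OH (phenol)) ≈ 10
CH₃CH₂O⁻: pKₐ(CH₃CH₂OH) ≈ 16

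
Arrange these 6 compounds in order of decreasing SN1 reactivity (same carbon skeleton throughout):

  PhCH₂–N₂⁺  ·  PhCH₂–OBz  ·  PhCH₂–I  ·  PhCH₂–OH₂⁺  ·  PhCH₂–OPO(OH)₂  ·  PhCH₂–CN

With the same alkyl group throughout, only the leaving group differentiates the rates.
The more stable X⁻ (or X) is on its own — i.e. the weaker a base it is — the better a leaving group it makes.
PhCH₂–N₂⁺ loses N₂: no meaningful conjugate acid; N₂ departs as an exceptionally stable neutral molecule
PhCH₂–I loses I⁻: pKₐ(HI) ≈ -10
PhCH₂–OH₂⁺ loses H₂O: pKₐ(H₃O⁺) ≈ -1.7
PhCH₂–OPO(OH)₂ loses H₂PO₄⁻: pKₐ(H₃PO₄) ≈ 2.1
PhCH₂–OBz loses PhCOO⁻: pKₐ(C₆H₅COOH) ≈ 4.2
PhCH₂–CN loses CN⁻: pKₐ(HCN) ≈ 9.2

PhCH₂–N₂⁺ > PhCH₂–I > PhCH₂–OH₂⁺ > PhCH₂–OPO(OH)₂ > PhCH₂–OBz > PhCH₂–CN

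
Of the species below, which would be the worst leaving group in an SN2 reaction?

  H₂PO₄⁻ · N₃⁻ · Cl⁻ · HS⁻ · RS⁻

Leaving-group ability tracks the stability of the departed species; conjugate-acid pKₐ is the usual yardstick (lower pKₐ → better LG).
Cl⁻: pKₐ(HCl) ≈ -7
H₂PO₄⁻: pKₐ(H₃PO₄) ≈ 2.1
N₃⁻: pKₐ(HN₃) ≈ 4.7
HS⁻: pKₐ(H₂S) ≈ 7
RS⁻: pKₐ(RSH (a thiol)) ≈ 10.5

RS⁻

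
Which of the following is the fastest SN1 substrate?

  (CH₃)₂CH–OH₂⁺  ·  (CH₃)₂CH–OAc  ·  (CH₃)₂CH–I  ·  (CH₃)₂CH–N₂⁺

Identical carbon frameworks mean the comparison reduces to leaving-group quality.
Rank by basicity of the departing species: weakest base leaves most easily.
(CH₃)₂CH–N₂⁺ loses N₂: no meaningful conjugate acid; N₂ departs as an exceptionally stable neutral molecule
(CH₃)₂CH–I loses I⁻: pKₐ(HI) ≈ -10
(CH₃)₂CH–OH₂⁺ loses H₂O: pKₐ(H₃O⁺) ≈ -1.7
(CH₃)₂CH–OAc loses AcO⁻: pKₐ(CH₃COOH) ≈ 4.8

(CH₃)₂CH–N₂⁺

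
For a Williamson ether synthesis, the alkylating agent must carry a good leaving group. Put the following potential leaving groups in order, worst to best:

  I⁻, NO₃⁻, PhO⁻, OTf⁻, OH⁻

Rank by basicity of the departing species: weakest base leaves most easily.
OTf⁻: pKₐ(CF₃SO₃H (triflic acid)) ≈ -14 — charge spread over three oxygens and a CF₃ group; the premier leaving group in synthesis
I⁻: pKₐ(HI) ≈ -10
NO₃⁻: pKₐ(HNO₃) ≈ -1.3
PhO⁻: pKₐ(C₆H₅OH (phenol)) ≈ 10 — resonance into the ring helps, but still a poor LG
OH⁻: pKₐ(H₂O) ≈ 15.7
Reversing gives the worst-to-best order requested.

OH⁻ < PhO⁻ < NO₃⁻ < I⁻ < OTf⁻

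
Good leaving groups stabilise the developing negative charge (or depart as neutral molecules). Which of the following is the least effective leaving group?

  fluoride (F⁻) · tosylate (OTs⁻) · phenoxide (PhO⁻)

Rank by basicity of the departing species: weakest base leaves most easily.
tosylate (OTs⁻): pKₐ(p-CH₃C₆H₄SO₃H (TsOH)) ≈ -2.8
fluoride (F⁻): pKₐ(HF) ≈ 3.2
phenoxide (PhO⁻): pKₐ(C₆H₅OH (phenol)) ≈ 10

phenoxide (PhO⁻)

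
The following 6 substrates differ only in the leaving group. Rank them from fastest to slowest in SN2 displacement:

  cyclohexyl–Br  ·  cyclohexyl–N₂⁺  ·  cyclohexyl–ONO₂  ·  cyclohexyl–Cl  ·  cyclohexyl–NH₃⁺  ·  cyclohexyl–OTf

cyclohexyl–N₂⁺ > cyclohexyl–OTf > cyclohexyl–Br > cyclohexyl–Cl > cyclohexyl–ONO₂ > cyclohexyl–NH₃⁺

With the same alkyl group throughout, only the leaving group differentiates the rates.
The more stable X⁻ (or X) is on its own — i.e. the weaker a base it is — the better a leaving group it makes.
cyclohexyl–N₂⁺ loses N₂: no meaningful conjugate acid; N₂ departs as an exceptionally stable neutral molecule
cyclohexyl–OTf loses OTf⁻: pKₐ(CF₃SO₃H (triflic acid)) ≈ -14
cyclohexyl–Br loses Br⁻: pKₐ(HBr) ≈ -9
cyclohexyl–Cl loses Cl⁻: pKₐ(HCl) ≈ -7
cyclohexyl–ONO₂ loses NO₃⁻: pKₐ(HNO₃) ≈ -1.3
cyclohexyl–NH₃⁺ loses NH₃: pKₐ(NH₄⁺) ≈ 9.2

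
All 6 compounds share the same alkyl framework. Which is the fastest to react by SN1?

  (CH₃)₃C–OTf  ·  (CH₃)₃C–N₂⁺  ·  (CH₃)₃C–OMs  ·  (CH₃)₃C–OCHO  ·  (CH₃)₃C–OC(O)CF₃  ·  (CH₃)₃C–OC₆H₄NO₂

(CH₃)₃C–N₂⁺

Same R in every case — rank the leaving groups.
The more stable X⁻ (or X) is on its own — i.e. the weaker a base it is — the better a leaving group it makes.
(CH₃)₃C–N₂⁺ loses N₂: no meaningful conjugate acid; N₂ departs as an exceptionally stable neutral molecule
(CH₃)₃C–OTf loses OTf⁻: pKₐ(CF₃SO₃H (triflic acid)) ≈ -14
(CH₃)₃C–OMs loses OMs⁻: pKₐ(CH₃SO₃H (MsOH)) ≈ -1.9
(CH₃)₃C–OC(O)CF₃ loses CF₃COO⁻: pKₐ(CF₃COOH) ≈ 0.2
(CH₃)₃C–OCHO loses HCOO⁻: pKₐ(HCOOH) ≈ 3.8
(CH₃)₃C–OC₆H₄NO₂ loses p-O₂N–C₆H₄–O⁻: pKₐ(p-nitrophenol) ≈ 7.2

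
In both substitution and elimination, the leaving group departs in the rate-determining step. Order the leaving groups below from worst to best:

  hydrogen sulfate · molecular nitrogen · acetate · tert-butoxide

A good leaving group is a weak base: the lower the pKₐ of its conjugate acid, the more readily it departs.
molecular nitrogen: no meaningful conjugate acid; N₂ departs as an exceptionally stable neutral molecule
hydrogen sulfate: pKₐ(H₂SO₄) ≈ -3 — conjugate base of a strong mineral acid
acetate: pKₐ(CH₃COOH) ≈ 4.8
tert-butoxide: pKₐ(t-BuOH) ≈ 18 — bulky, strongly basic alkoxide
The question asks for worst first, so the sequence is read in increasing leaving-group ability.

tert-butoxide < acetate < hydrogen sulfate < molecular nitrogen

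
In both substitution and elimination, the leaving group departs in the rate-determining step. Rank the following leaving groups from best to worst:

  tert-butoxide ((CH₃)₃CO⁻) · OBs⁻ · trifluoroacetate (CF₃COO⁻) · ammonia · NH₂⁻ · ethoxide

A good leaving group is a weak base: the lower the pKₐ of its conjugate acid, the more readily it departs.
OBs⁻: pKₐ(p-BrC₆H₄SO₃H) ≈ -2.8 — arenesulfonate with a p-bromo substituent
trifluoroacetate (CF₃COO⁻): pKₐ(CF₃COOH) ≈ 0.2
ammonia: pKₐ(NH₄⁺) ≈ 9.2 — neutral but moderately basic; leaves from R–NH₃⁺
ethoxide: pKₐ(CH₃CH₂OH) ≈ 16 — strong base; alkoxides do not leave unassisted
tert-butoxide ((CH₃)₃CO⁻): pKₐ(t-BuOH) ≈ 18 — bulky, strongly basic alkoxide
NH₂⁻: pKₐ(NH₃) ≈ 38

OBs⁻ > trifluoroacetate (CF₃COO⁻) > ammonia > ethoxide > tert-butoxide ((CH₃)₃CO⁻) > NH₂⁻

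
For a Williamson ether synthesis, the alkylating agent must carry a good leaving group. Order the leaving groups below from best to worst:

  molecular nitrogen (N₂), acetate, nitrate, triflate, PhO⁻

molecular nitrogen (N₂) > triflate > nitrate > acetate > PhO⁻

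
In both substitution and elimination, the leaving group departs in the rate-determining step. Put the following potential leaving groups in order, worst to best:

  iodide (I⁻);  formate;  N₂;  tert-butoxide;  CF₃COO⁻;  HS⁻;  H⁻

H⁻ < tert-butoxide < HS⁻ < formate < CF₃COO⁻ < iodide (I⁻) < N₂

A good leaving group is a weak base: the lower the pKₐ of its conjugate acid, the more readily it departs.
N₂: no meaningful conjugate acid; N₂ departs as an exceptionally stable neutral molecule
iodide (I⁻): pKₐ(HI) ≈ -10
CF₃COO⁻: pKₐ(CF₃COOH) ≈ 0.2
formate: pKₐ(HCOOH) ≈ 3.8 — resonance-stabilised carboxylate
HS⁻: pKₐ(H₂S) ≈ 7 — larger and more polarisable than the oxygen analogue
tert-butoxide: pKₐ(t-BuOH) ≈ 18
H⁻: pKₐ(H₂) ≈ 36
The question asks for worst first, so the sequence is read in increasing leaving-group ability.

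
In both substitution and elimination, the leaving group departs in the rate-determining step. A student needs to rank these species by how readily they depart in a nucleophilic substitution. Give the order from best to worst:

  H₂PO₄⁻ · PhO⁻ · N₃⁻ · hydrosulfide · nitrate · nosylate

nosylate > nitrate > H₂PO₄⁻ > N₃⁻ > hydrosulfide > PhO⁻

A good leaving group is a weak base: the lower the pKₐ of its conjugate acid, the more readily it departs.
nosylate: pKₐ(p-O₂NC₆H₄SO₃H) ≈ -3.5 — p-nitro group further stabilises the sulfonate
nitrate: pKₐ(HNO₃) ≈ -1.3 — resonance-delocalised over three oxygens
H₂PO₄⁻: pKₐ(H₃PO₄) ≈ 2.1
N₃⁻: pKₐ(HN₃) ≈ 4.7 — linear, resonance-stabilised
hydrosulfide: pKₐ(H₂S) ≈ 7 — larger and more polarisable than the oxygen analogue
PhO⁻: pKₐ(C₆H₅OH (phenol)) ≈ 10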